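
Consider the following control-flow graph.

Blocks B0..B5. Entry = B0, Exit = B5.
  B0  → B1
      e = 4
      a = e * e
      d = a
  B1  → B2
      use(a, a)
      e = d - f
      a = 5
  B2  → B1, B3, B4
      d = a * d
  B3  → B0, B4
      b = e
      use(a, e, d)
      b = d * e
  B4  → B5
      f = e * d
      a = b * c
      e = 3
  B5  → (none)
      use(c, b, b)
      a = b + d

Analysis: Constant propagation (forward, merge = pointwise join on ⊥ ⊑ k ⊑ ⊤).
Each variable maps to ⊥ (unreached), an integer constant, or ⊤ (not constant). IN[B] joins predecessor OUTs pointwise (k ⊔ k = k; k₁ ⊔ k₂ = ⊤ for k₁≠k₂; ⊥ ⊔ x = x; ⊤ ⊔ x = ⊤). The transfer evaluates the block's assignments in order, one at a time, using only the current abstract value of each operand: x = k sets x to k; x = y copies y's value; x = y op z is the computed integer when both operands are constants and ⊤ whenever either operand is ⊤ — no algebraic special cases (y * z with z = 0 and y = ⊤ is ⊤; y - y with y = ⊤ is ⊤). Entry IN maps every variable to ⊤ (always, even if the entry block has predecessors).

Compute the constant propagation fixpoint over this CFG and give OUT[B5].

Converged values:
  B0:   IN=(all ⊤)   OUT={a:16, d:16, e:4; rest ⊤}
  B1:   IN=(all ⊤)   OUT={a:5; rest ⊤}
  B2:   IN={a:5; rest ⊤}   OUT={a:5; rest ⊤}
  B3:   IN={a:5; rest ⊤}   OUT={a:5; rest ⊤}
  B4:   IN={a:5; rest ⊤}   OUT={e:3; rest ⊤}
  B5:   IN={e:3; rest ⊤}   OUT={e:3; rest ⊤}

Merge at B5: IN[B5] = OUT[B4] = {a: ⊤, b: ⊤, c: ⊤, d: ⊤, e: 3, f: ⊤}
Applying B5's transfer function to that IN value gives OUT[B5] (row B5 above).

Answer: {a: ⊤, b: ⊤, c: ⊤, d: ⊤, e: 3, f: ⊤}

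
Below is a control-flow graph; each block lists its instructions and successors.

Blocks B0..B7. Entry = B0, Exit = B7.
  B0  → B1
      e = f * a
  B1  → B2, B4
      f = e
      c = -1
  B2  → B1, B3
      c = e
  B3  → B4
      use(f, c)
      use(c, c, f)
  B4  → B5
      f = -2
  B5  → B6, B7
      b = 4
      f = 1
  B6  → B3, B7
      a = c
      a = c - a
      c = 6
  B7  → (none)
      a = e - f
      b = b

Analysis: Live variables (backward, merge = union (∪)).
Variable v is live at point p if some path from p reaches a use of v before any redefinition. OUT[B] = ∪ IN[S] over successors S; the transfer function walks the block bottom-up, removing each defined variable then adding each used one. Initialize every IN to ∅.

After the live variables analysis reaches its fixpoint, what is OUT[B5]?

Converged values:
  B0:  IN={a, f}  OUT={e}
  B1:  IN={e}  OUT={c, e, f}
  B2:  IN={e, f}  OUT={c, e, f}
  B3:  IN={c, e, f}  OUT={c, e}
  B4:  IN={c, e}  OUT={c, e}
  B5:  IN={c, e}  OUT={b, c, e, f}
  B6:  IN={b, c, e, f}  OUT={b, c, e, f}
  B7:  IN={b, e, f}  OUT={}

Merge at B5: OUT[B5] = IN[B6] ⊔ IN[B7] = {b, c, e, f}

Answer: {b, c, e, f}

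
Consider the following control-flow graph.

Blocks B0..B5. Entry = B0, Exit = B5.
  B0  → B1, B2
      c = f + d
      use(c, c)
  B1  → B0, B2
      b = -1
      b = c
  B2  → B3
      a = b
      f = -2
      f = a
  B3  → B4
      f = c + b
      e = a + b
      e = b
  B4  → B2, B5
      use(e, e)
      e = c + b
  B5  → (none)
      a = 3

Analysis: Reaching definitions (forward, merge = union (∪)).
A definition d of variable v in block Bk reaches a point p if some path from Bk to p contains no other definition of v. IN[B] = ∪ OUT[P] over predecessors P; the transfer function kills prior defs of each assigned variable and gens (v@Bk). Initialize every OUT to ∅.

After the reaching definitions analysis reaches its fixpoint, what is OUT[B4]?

Fixpoint table:
  B0:  IN={b@B1, c@B0}  OUT={b@B1, c@B0}
  B1:  IN={b@B1, c@B0}  OUT={b@B1, c@B0}
  B2:  IN={a@B2, b@B1, c@B0, e@B4, f@B3}  OUT={a@B2, b@B1, c@B0, e@B4, f@B2}
  B3:  IN={a@B2, b@B1, c@B0, e@B4, f@B2}  OUT={a@B2, b@B1, c@B0, e@B3, f@B3}
  B4:  IN={a@B2, b@B1, c@B0, e@B3, f@B3}  OUT={a@B2, b@B1, c@B0, e@B4, f@B3}
  B5:  IN={a@B2, b@B1, c@B0, e@B4, f@B3}  OUT={a@B5, b@B1, c@B0, e@B4, f@B3}

Merge at B4: IN[B4] = OUT[B3] = {a@B2, b@B1, c@B0, e@B3, f@B3}
Applying B4's transfer function to that IN value gives OUT[B4] (row B4 above).

Answer: {a@B2, b@B1, c@B0, e@B4, f@B3}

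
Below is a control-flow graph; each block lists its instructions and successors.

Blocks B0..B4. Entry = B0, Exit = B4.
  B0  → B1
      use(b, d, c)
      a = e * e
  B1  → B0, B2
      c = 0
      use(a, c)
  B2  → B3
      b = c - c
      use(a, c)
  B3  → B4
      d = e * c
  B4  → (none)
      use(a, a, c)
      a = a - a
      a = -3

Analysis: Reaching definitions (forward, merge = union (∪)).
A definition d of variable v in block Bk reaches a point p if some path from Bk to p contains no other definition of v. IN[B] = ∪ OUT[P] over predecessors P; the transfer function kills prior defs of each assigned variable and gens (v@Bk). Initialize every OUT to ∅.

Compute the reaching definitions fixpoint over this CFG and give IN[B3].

Converged values:
  B0: | IN={a@B0, c@B1} | OUT={a@B0, c@B1}
  B1: | IN={a@B0, c@B1} | OUT={a@B0, c@B1}
  B2: | IN={a@B0, c@B1} | OUT={a@B0, b@B2, c@B1}
  B3: | IN={a@B0, b@B2, c@B1} | OUT={a@B0, b@B2, c@B1, d@B3}
  B4: | IN={a@B0, b@B2, c@B1, d@B3} | OUT={a@B4, b@B2, c@B1, d@B3}

Merge at B3: IN[B3] = OUT[B2] = {a@B0, b@B2, c@B1}

Answer: {a@B0, b@B2, c@B1}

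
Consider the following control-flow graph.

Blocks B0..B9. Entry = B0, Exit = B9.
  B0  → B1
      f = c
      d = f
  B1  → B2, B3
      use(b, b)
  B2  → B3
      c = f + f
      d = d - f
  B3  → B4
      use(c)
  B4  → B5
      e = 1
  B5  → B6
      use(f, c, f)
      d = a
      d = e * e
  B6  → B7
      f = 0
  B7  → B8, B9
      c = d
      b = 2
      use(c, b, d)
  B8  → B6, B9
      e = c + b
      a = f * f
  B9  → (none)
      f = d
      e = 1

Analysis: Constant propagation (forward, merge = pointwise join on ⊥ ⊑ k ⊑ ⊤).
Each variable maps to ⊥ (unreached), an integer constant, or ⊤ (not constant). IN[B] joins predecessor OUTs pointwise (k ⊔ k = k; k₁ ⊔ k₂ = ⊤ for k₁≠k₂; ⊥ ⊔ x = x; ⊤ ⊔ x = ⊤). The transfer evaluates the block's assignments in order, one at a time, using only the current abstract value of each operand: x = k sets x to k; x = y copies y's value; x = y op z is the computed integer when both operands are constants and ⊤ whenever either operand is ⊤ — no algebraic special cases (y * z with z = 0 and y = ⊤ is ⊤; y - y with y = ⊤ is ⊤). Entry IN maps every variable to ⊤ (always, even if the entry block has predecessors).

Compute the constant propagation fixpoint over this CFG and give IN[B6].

Answer: {a: ⊤, b: ⊤, c: ⊤, d: 1, e: ⊤, f: ⊤}

Trace:
Fixpoint table:
  B0: | IN=(all ⊤) | OUT=(all ⊤)
  B1: | IN=(all ⊤) | OUT=(all ⊤)
  B2: | IN=(all ⊤) | OUT=(all ⊤)
  B3: | IN=(all ⊤) | OUT=(all ⊤)
  B4: | IN=(all ⊤) | OUT={e:1; rest ⊤}
  B5: | IN={e:1; rest ⊤} | OUT={d:1, e:1; rest ⊤}
  B6: | IN={d:1; rest ⊤} | OUT={d:1, f:0; rest ⊤}
  B7: | IN={d:1, f:0; rest ⊤} | OUT={b:2, c:1, d:1, f:0; rest ⊤}
  B8: | IN={b:2, c:1, d:1, f:0; rest ⊤} | OUT={a:0, b:2, c:1, d:1, e:3, f:0; rest ⊤}
  B9: | IN={b:2, c:1, d:1, f:0; rest ⊤} | OUT={b:2, c:1, d:1, e:1, f:1; rest ⊤}

Merge at B6: IN[B6] = OUT[B5] ⊔ OUT[B8] = {a: ⊤, b: ⊤, c: ⊤, d: 1, e: ⊤, f: ⊤}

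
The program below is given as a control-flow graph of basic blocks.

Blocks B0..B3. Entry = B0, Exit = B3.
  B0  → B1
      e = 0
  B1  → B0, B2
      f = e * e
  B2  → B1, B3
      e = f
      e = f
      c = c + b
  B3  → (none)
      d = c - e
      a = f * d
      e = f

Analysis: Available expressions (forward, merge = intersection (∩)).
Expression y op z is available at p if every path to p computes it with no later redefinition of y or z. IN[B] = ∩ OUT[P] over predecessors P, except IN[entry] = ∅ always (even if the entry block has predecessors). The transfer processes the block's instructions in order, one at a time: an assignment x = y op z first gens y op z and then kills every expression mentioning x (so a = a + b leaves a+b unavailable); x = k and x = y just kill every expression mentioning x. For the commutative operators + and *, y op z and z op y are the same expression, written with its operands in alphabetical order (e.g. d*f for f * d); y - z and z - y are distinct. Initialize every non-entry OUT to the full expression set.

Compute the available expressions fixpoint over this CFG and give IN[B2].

Per-block solution:
  B0:  IN={}  OUT={}
  B1:  IN={}  OUT={e*e}
  B2:  IN={e*e}  OUT={}
  B3:  IN={}  OUT={d*f}

Merge at B2: IN[B2] = OUT[B1] = {e*e}

Answer: {e*e}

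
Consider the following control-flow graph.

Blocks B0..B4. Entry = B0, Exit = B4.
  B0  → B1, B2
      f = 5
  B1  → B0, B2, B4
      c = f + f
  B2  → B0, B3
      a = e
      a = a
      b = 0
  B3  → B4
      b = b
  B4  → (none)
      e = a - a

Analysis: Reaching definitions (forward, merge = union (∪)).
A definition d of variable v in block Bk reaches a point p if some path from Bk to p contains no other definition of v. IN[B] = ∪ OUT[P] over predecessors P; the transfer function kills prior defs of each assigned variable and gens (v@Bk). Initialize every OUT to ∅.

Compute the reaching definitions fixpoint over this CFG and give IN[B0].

Answer: {a@B2, b@B2, c@B1, f@B0}

Trace:
Fixpoint table:
  B0: | IN={a@B2, b@B2, c@B1, f@B0} | OUT={a@B2, b@B2, c@B1, f@B0}
  B1: | IN={a@B2, b@B2, c@B1, f@B0} | OUT={a@B2, b@B2, c@B1, f@B0}
  B2: | IN={a@B2, b@B2, c@B1, f@B0} | OUT={a@B2, b@B2, c@B1, f@B0}
  B3: | IN={a@B2, b@B2, c@B1, f@B0} | OUT={a@B2, b@B3, c@B1, f@B0}
  B4: | IN={a@B2, b@B2, b@B3, c@B1, f@B0} | OUT={a@B2, b@B2, b@B3, c@B1, e@B4, f@B0}

Merge at B0 (entry node, so the boundary value {} is joined with the incoming edge(s)): IN[B0] = {} ⊔ OUT[B1] ⊔ OUT[B2] = {a@B2, b@B2, c@B1, f@B0}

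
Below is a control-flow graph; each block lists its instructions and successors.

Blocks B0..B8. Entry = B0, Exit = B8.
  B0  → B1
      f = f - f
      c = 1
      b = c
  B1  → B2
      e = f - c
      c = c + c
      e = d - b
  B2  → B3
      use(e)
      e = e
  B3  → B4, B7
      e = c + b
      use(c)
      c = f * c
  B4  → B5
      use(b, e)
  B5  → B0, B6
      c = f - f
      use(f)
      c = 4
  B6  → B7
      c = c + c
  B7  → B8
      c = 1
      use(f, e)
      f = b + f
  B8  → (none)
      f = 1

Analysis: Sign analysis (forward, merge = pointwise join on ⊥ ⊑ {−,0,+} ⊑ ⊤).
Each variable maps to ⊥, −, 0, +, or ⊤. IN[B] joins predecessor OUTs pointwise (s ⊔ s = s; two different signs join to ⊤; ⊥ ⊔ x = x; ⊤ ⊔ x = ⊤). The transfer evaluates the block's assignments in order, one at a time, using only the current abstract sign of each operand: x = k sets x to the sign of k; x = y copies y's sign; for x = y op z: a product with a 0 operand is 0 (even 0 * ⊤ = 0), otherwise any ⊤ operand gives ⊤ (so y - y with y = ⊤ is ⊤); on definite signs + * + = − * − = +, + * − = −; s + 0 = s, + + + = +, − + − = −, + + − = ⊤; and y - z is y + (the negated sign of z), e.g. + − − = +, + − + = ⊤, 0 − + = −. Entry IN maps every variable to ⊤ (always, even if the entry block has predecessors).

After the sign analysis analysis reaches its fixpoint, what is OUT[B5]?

Fixpoint table:
  B0: | IN=(all ⊤) | OUT={b:+, c:+; rest ⊤}
  B1: | IN={b:+, c:+; rest ⊤} | OUT={b:+, c:+; rest ⊤}
  B2: | IN={b:+, c:+; rest ⊤} | OUT={b:+, c:+; rest ⊤}
  B3: | IN={b:+, c:+; rest ⊤} | OUT={b:+, e:+; rest ⊤}
  B4: | IN={b:+, e:+; rest ⊤} | OUT={b:+, e:+; rest ⊤}
  B5: | IN={b:+, e:+; rest ⊤} | OUT={b:+, c:+, e:+; rest ⊤}
  B6: | IN={b:+, c:+, e:+; rest ⊤} | OUT={b:+, c:+, e:+; rest ⊤}
  B7: | IN={b:+, e:+; rest ⊤} | OUT={b:+, c:+, e:+; rest ⊤}
  B8: | IN={b:+, c:+, e:+; rest ⊤} | OUT={b:+, c:+, e:+, f:+; rest ⊤}

Merge at B5: IN[B5] = OUT[B4] = {a: ⊤, b: +, c: ⊤, d: ⊤, e: +, f: ⊤}
Applying B5's transfer function to that IN value gives OUT[B5] (row B5 above).

Answer: {a: ⊤, b: +, c: +, d: ⊤, e: +, f: ⊤}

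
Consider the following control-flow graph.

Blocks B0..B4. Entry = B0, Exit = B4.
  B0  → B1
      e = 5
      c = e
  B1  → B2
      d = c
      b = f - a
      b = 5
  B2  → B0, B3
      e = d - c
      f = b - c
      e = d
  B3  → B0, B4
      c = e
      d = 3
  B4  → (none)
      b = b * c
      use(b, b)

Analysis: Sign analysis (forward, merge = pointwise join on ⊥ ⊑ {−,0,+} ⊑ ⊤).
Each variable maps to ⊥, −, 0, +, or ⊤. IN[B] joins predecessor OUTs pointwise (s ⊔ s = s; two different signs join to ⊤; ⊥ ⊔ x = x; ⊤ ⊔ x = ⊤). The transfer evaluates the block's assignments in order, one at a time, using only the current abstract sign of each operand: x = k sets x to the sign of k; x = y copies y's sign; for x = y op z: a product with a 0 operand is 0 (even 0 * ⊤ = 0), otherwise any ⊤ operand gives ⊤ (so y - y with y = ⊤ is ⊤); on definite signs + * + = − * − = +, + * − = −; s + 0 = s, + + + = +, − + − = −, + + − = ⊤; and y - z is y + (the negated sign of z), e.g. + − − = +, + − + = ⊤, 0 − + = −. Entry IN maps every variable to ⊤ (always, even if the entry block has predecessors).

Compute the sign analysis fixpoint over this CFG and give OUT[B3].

Answer: {a: ⊤, b: +, c: +, d: +, e: +, f: ⊤}

Trace:
Per-block solution:
  B0:   IN=(all ⊤)   OUT={c:+, e:+; rest ⊤}
  B1:   IN={c:+, e:+; rest ⊤}   OUT={b:+, c:+, d:+, e:+; rest ⊤}
  B2:   IN={b:+, c:+, d:+, e:+; rest ⊤}   OUT={b:+, c:+, d:+, e:+; rest ⊤}
  B3:   IN={b:+, c:+, d:+, e:+; rest ⊤}   OUT={b:+, c:+, d:+, e:+; rest ⊤}
  B4:   IN={b:+, c:+, d:+, e:+; rest ⊤}   OUT={b:+, c:+, d:+, e:+; rest ⊤}

Merge at B3: IN[B3] = OUT[B2] = {a: ⊤, b: +, c: +, d: +, e: +, f: ⊤}
Applying B3's transfer function to that IN value gives OUT[B3] (row B3 above).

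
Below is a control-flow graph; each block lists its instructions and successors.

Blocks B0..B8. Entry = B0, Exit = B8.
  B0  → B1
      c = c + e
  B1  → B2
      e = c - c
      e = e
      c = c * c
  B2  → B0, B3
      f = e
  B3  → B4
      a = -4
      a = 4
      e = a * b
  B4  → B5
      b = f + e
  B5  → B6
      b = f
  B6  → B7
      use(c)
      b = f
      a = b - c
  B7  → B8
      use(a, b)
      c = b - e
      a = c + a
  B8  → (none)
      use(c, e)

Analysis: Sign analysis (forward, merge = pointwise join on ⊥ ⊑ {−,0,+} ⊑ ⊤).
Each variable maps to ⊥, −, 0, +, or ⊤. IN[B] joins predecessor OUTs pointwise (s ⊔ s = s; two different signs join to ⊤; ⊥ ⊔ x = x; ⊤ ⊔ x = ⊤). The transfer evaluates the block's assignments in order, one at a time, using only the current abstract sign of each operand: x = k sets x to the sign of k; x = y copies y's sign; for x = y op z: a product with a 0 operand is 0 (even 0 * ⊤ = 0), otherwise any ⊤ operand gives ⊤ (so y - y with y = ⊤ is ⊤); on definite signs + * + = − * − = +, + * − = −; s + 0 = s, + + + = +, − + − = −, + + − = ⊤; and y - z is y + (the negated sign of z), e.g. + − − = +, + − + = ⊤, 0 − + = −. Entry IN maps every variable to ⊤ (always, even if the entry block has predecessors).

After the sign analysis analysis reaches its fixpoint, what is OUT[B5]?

Converged values:
  B0:   IN=(all ⊤)   OUT=(all ⊤)
  B1:   IN=(all ⊤)   OUT=(all ⊤)
  B2:   IN=(all ⊤)   OUT=(all ⊤)
  B3:   IN=(all ⊤)   OUT={a:+; rest ⊤}
  B4:   IN={a:+; rest ⊤}   OUT={a:+; rest ⊤}
  B5:   IN={a:+; rest ⊤}   OUT={a:+; rest ⊤}
  B6:   IN={a:+; rest ⊤}   OUT=(all ⊤)
  B7:   IN=(all ⊤)   OUT=(all ⊤)
  B8:   IN=(all ⊤)   OUT=(all ⊤)

Merge at B5: IN[B5] = OUT[B4] = {a: +, b: ⊤, c: ⊤, d: ⊤, e: ⊤, f: ⊤}
Applying B5's transfer function to that IN value gives OUT[B5] (row B5 above).

Answer: {a: +, b: ⊤, c: ⊤, d: ⊤, e: ⊤, f: ⊤}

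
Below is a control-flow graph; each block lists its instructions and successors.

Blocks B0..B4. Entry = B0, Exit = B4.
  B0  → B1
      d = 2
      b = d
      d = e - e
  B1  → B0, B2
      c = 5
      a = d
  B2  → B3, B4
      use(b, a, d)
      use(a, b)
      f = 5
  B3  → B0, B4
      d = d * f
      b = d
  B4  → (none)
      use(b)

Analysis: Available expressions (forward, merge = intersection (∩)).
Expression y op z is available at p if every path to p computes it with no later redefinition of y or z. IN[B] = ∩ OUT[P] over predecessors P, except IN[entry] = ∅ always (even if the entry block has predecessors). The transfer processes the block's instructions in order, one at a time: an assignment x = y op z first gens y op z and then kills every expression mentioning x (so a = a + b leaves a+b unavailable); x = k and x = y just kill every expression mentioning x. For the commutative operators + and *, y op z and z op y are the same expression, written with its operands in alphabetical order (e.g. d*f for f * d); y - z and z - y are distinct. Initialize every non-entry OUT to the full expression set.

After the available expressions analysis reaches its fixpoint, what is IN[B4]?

Per-block solution:
  B0:  IN={}  OUT={e-e}
  B1:  IN={e-e}  OUT={e-e}
  B2:  IN={e-e}  OUT={e-e}
  B3:  IN={e-e}  OUT={e-e}
  B4:  IN={e-e}  OUT={e-e}

Merge at B4: IN[B4] = OUT[B2] ∩ OUT[B3] = {e-e}

Answer: {e-e}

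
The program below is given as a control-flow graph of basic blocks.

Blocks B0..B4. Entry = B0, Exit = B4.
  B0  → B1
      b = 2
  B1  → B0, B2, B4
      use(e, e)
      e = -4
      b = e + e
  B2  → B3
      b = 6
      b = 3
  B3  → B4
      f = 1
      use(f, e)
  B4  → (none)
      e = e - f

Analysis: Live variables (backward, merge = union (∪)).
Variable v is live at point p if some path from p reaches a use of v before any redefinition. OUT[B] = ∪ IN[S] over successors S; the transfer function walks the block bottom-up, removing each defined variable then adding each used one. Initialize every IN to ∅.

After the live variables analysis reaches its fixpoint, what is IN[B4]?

Converged values:
  B0: | IN={e, f} | OUT={e, f}
  B1: | IN={e, f} | OUT={e, f}
  B2: | IN={e} | OUT={e}
  B3: | IN={e} | OUT={e, f}
  B4: | IN={e, f} | OUT={}

B4 is the boundary node: OUT[B4] = {}
Applying B4's transfer function to that OUT value gives IN[B4] (row B4 above).

Answer: {e, f}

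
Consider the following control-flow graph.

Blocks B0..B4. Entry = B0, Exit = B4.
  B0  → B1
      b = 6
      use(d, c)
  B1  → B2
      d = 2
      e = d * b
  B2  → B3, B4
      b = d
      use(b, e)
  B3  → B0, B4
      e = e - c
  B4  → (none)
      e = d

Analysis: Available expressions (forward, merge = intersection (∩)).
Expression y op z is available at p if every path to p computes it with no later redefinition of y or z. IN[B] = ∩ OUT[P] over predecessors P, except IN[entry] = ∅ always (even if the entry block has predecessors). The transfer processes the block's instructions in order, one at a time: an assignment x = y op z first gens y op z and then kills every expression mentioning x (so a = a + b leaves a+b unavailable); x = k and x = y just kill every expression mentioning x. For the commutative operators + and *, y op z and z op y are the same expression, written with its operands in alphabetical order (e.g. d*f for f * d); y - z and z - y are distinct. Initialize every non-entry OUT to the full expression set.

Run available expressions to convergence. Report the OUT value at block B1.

Per-block solution:
  B0:  IN={}  OUT={}
  B1:  IN={}  OUT={b*d}
  B2:  IN={b*d}  OUT={}
  B3:  IN={}  OUT={}
  B4:  IN={}  OUT={}

Merge at B1: IN[B1] = OUT[B0] = {}
Applying B1's transfer function to that IN value gives OUT[B1] (row B1 above).

Answer: {b*d}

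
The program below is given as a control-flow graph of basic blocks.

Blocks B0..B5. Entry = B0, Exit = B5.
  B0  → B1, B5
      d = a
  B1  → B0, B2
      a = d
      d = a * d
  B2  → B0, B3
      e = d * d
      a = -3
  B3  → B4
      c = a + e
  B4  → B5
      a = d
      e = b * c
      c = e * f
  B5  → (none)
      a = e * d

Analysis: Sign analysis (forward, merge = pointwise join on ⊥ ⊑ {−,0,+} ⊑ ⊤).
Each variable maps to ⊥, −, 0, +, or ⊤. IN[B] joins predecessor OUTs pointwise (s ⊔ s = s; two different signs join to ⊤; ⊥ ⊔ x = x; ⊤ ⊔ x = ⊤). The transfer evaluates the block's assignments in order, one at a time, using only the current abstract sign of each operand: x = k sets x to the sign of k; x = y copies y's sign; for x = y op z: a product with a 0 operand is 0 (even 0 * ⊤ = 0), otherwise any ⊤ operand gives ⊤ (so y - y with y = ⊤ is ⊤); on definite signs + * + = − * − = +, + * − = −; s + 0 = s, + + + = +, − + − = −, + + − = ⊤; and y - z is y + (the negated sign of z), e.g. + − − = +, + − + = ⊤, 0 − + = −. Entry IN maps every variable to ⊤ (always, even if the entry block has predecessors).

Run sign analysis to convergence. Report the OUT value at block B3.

Per-block solution:
  B0: | IN=(all ⊤) | OUT=(all ⊤)
  B1: | IN=(all ⊤) | OUT=(all ⊤)
  B2: | IN=(all ⊤) | OUT={a:-; rest ⊤}
  B3: | IN={a:-; rest ⊤} | OUT={a:-; rest ⊤}
  B4: | IN={a:-; rest ⊤} | OUT=(all ⊤)
  B5: | IN=(all ⊤) | OUT=(all ⊤)

Merge at B3: IN[B3] = OUT[B2] = {a: -, b: ⊤, c: ⊤, d: ⊤, e: ⊤, f: ⊤}
Applying B3's transfer function to that IN value gives OUT[B3] (row B3 above).

Answer: {a: -, b: ⊤, c: ⊤, d: ⊤, e: ⊤, f: ⊤}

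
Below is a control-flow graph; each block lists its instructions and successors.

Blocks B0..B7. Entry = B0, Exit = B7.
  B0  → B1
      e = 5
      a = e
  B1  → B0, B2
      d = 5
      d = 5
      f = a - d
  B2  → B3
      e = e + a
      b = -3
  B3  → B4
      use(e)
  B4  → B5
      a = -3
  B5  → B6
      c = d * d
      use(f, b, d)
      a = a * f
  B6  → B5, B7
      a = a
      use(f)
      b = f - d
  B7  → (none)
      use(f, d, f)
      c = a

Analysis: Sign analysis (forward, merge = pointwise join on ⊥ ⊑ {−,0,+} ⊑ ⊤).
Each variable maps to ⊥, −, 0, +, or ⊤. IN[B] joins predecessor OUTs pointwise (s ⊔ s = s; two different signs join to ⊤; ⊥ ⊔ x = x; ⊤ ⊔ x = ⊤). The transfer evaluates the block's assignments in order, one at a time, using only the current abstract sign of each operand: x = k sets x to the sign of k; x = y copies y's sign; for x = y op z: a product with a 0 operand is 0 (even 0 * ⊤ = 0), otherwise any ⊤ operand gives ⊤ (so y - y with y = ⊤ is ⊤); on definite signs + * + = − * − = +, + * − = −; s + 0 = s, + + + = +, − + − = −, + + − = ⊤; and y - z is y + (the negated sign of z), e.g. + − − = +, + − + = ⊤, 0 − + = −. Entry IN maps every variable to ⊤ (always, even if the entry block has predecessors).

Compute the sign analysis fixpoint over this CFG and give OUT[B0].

Answer: {a: +, b: ⊤, c: ⊤, d: ⊤, e: +, f: ⊤}

Trace:
Per-block solution:
  B0:  IN=(all ⊤)  OUT={a:+, e:+; rest ⊤}
  B1:  IN={a:+, e:+; rest ⊤}  OUT={a:+, d:+, e:+; rest ⊤}
  B2:  IN={a:+, d:+, e:+; rest ⊤}  OUT={a:+, b:-, d:+, e:+; rest ⊤}
  B3:  IN={a:+, b:-, d:+, e:+; rest ⊤}  OUT={a:+, b:-, d:+, e:+; rest ⊤}
  B4:  IN={a:+, b:-, d:+, e:+; rest ⊤}  OUT={a:-, b:-, d:+, e:+; rest ⊤}
  B5:  IN={d:+, e:+; rest ⊤}  OUT={c:+, d:+, e:+; rest ⊤}
  B6:  IN={c:+, d:+, e:+; rest ⊤}  OUT={c:+, d:+, e:+; rest ⊤}
  B7:  IN={c:+, d:+, e:+; rest ⊤}  OUT={d:+, e:+; rest ⊤}

Merge at B0 (entry node, so the boundary value (all ⊤) is joined with the incoming edge(s)): IN[B0] = (all ⊤) ⊔ OUT[B1] = {a: ⊤, b: ⊤, c: ⊤, d: ⊤, e: ⊤, f: ⊤}
Applying B0's transfer function to that IN value gives OUT[B0] (row B0 above).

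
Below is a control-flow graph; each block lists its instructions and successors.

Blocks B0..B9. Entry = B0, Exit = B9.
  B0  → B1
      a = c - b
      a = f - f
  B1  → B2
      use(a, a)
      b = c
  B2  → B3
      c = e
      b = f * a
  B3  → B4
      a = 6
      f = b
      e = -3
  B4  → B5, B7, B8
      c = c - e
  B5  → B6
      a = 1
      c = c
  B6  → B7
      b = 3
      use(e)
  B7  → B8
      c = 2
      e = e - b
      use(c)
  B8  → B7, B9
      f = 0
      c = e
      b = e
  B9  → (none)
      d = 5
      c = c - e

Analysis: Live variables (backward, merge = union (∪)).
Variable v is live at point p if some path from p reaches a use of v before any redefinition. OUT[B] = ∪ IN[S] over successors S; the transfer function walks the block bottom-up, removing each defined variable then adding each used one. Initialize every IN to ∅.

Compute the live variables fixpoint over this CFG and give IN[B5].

Answer: {c, e}

Trace:
Converged values:
  B0: | IN={b, c, e, f} | OUT={a, c, e, f}
  B1: | IN={a, c, e, f} | OUT={a, e, f}
  B2: | IN={a, e, f} | OUT={b, c}
  B3: | IN={b, c} | OUT={b, c, e}
  B4: | IN={b, c, e} | OUT={b, c, e}
  B5: | IN={c, e} | OUT={e}
  B6: | IN={e} | OUT={b, e}
  B7: | IN={b, e} | OUT={e}
  B8: | IN={e} | OUT={b, c, e}
  B9: | IN={c, e} | OUT={}

Merge at B5: OUT[B5] = IN[B6] = {e}
Applying B5's transfer function to that OUT value gives IN[B5] (row B5 above).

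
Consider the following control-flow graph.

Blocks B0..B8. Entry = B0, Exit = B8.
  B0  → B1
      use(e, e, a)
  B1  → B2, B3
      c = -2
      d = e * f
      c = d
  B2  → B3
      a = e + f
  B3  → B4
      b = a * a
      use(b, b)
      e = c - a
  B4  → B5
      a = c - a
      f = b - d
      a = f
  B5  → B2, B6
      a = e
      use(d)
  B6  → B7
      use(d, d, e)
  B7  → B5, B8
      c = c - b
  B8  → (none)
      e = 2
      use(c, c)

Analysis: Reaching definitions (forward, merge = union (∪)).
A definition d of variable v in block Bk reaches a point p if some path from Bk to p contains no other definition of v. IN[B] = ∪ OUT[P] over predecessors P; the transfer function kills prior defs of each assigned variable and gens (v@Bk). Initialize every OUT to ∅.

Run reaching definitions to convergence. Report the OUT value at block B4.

Answer: {a@B4, b@B3, c@B1, c@B7, d@B1, e@B3, f@B4}

Derivation:
Per-block solution:
  B0:  IN={}  OUT={}
  B1:  IN={}  OUT={c@B1, d@B1}
  B2:  IN={a@B5, b@B3, c@B1, c@B7, d@B1, e@B3, f@B4}  OUT={a@B2, b@B3, c@B1, c@B7, d@B1, e@B3, f@B4}
  B3:  IN={a@B2, b@B3, c@B1, c@B7, d@B1, e@B3, f@B4}  OUT={a@B2, b@B3, c@B1, c@B7, d@B1, e@B3, f@B4}
  B4:  IN={a@B2, b@B3, c@B1, c@B7, d@B1, e@B3, f@B4}  OUT={a@B4, b@B3, c@B1, c@B7, d@B1, e@B3, f@B4}
  B5:  IN={a@B4, a@B5, b@B3, c@B1, c@B7, d@B1, e@B3, f@B4}  OUT={a@B5, b@B3, c@B1, c@B7, d@B1, e@B3, f@B4}
  B6:  IN={a@B5, b@B3, c@B1, c@B7, d@B1, e@B3, f@B4}  OUT={a@B5, b@B3, c@B1, c@B7, d@B1, e@B3, f@B4}
  B7:  IN={a@B5, b@B3, c@B1, c@B7, d@B1, e@B3, f@B4}  OUT={a@B5, b@B3, c@B7, d@B1, e@B3, f@B4}
  B8:  IN={a@B5, b@B3, c@B7, d@B1, e@B3, f@B4}  OUT={a@B5, b@B3, c@B7, d@B1, e@B8, f@B4}

Merge at B4: IN[B4] = OUT[B3] = {a@B2, b@B3, c@B1, c@B7, d@B1, e@B3, f@B4}
Applying B4's transfer function to that IN value gives OUT[B4] (row B4 above).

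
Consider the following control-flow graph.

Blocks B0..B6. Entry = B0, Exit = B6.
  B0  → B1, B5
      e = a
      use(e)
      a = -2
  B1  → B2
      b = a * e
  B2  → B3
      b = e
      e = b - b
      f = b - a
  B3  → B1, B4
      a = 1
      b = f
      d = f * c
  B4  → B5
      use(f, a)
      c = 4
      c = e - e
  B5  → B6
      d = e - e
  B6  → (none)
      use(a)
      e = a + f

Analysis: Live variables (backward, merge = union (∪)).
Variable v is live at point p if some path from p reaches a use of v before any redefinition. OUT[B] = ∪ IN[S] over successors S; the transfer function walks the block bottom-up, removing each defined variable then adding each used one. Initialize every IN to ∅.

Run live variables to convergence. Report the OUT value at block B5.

Answer: {a, f}

Trace:
Per-block solution:
  B0:  IN={a, c, f}  OUT={a, c, e, f}
  B1:  IN={a, c, e}  OUT={a, c, e}
  B2:  IN={a, c, e}  OUT={c, e, f}
  B3:  IN={c, e, f}  OUT={a, c, e, f}
  B4:  IN={a, e, f}  OUT={a, e, f}
  B5:  IN={a, e, f}  OUT={a, f}
  B6:  IN={a, f}  OUT={}

Merge at B5: OUT[B5] = IN[B6] = {a, f}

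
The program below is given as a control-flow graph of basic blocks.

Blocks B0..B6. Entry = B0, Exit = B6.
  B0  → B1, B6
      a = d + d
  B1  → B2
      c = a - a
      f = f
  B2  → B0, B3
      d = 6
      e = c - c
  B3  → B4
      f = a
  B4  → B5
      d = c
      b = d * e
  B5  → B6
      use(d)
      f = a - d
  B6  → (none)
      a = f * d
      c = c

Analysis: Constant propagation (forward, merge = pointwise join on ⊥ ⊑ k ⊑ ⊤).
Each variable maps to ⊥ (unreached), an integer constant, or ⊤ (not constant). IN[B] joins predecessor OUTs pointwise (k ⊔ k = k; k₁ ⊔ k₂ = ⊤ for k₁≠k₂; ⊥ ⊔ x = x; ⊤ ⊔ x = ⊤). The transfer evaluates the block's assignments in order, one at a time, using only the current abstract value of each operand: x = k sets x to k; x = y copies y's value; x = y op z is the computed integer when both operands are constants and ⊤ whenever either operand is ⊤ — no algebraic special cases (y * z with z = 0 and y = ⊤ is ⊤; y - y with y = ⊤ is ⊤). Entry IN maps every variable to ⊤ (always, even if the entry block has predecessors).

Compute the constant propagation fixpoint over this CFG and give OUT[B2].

Answer: {a: ⊤, b: ⊤, c: ⊤, d: 6, e: ⊤, f: ⊤}

Working:
Per-block solution:
  B0: | IN=(all ⊤) | OUT=(all ⊤)
  B1: | IN=(all ⊤) | OUT=(all ⊤)
  B2: | IN=(all ⊤) | OUT={d:6; rest ⊤}
  B3: | IN={d:6; rest ⊤} | OUT={d:6; rest ⊤}
  B4: | IN={d:6; rest ⊤} | OUT=(all ⊤)
  B5: | IN=(all ⊤) | OUT=(all ⊤)
  B6: | IN=(all ⊤) | OUT=(all ⊤)

Merge at B2: IN[B2] = OUT[B1] = {a: ⊤, b: ⊤, c: ⊤, d: ⊤, e: ⊤, f: ⊤}
Applying B2's transfer function to that IN value gives OUT[B2] (row B2 above).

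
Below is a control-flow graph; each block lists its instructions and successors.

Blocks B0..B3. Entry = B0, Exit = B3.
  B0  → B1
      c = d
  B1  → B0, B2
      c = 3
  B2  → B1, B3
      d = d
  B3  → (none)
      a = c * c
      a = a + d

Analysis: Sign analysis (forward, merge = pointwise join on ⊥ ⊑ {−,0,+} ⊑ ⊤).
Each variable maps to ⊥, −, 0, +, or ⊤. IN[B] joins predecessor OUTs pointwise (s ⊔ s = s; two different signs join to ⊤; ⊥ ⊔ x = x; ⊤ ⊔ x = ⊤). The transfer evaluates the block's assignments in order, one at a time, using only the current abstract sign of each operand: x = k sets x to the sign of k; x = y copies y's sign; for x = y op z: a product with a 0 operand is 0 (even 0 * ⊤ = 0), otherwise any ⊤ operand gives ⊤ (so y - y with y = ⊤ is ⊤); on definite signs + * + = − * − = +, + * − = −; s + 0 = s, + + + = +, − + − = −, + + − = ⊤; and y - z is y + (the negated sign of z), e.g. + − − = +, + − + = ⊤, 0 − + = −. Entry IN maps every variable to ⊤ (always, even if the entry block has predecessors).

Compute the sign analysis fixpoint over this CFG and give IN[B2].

Answer: {a: ⊤, b: ⊤, c: +, d: ⊤, e: ⊤, f: ⊤}

Derivation:
Converged values:
  B0:  IN=(all ⊤)  OUT=(all ⊤)
  B1:  IN=(all ⊤)  OUT={c:+; rest ⊤}
  B2:  IN={c:+; rest ⊤}  OUT={c:+; rest ⊤}
  B3:  IN={c:+; rest ⊤}  OUT={c:+; rest ⊤}

Merge at B2: IN[B2] = OUT[B1] = {a: ⊤, b: ⊤, c: +, d: ⊤, e: ⊤, f: ⊤}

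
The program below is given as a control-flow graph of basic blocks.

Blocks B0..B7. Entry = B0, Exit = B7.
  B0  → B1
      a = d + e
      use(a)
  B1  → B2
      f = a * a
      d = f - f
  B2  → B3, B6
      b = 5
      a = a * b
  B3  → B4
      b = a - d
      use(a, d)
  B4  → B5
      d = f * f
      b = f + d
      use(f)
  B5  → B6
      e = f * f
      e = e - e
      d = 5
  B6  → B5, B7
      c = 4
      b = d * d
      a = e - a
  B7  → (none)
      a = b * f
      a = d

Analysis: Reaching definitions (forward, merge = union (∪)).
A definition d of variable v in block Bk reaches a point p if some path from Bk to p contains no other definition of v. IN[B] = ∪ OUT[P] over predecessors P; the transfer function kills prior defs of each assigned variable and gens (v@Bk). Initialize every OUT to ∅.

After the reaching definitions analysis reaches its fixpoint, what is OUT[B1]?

Answer: {a@B0, d@B1, f@B1}

Derivation:
Per-block solution:
  B0:   IN={}   OUT={a@B0}
  B1:   IN={a@B0}   OUT={a@B0, d@B1, f@B1}
  B2:   IN={a@B0, d@B1, f@B1}   OUT={a@B2, b@B2, d@B1, f@B1}
  B3:   IN={a@B2, b@B2, d@B1, f@B1}   OUT={a@B2, b@B3, d@B1, f@B1}
  B4:   IN={a@B2, b@B3, d@B1, f@B1}   OUT={a@B2, b@B4, d@B4, f@B1}
  B5:   IN={a@B2, a@B6, b@B4, b@B6, c@B6, d@B1, d@B4, d@B5, e@B5, f@B1}   OUT={a@B2, a@B6, b@B4, b@B6, c@B6, d@B5, e@B5, f@B1}
  B6:   IN={a@B2, a@B6, b@B2, b@B4, b@B6, c@B6, d@B1, d@B5, e@B5, f@B1}   OUT={a@B6, b@B6, c@B6, d@B1, d@B5, e@B5, f@B1}
  B7:   IN={a@B6, b@B6, c@B6, d@B1, d@B5, e@B5, f@B1}   OUT={a@B7, b@B6, c@B6, d@B1, d@B5, e@B5, f@B1}

Merge at B1: IN[B1] = OUT[B0] = {a@B0}
Applying B1's transfer function to that IN value gives OUT[B1] (row B1 above).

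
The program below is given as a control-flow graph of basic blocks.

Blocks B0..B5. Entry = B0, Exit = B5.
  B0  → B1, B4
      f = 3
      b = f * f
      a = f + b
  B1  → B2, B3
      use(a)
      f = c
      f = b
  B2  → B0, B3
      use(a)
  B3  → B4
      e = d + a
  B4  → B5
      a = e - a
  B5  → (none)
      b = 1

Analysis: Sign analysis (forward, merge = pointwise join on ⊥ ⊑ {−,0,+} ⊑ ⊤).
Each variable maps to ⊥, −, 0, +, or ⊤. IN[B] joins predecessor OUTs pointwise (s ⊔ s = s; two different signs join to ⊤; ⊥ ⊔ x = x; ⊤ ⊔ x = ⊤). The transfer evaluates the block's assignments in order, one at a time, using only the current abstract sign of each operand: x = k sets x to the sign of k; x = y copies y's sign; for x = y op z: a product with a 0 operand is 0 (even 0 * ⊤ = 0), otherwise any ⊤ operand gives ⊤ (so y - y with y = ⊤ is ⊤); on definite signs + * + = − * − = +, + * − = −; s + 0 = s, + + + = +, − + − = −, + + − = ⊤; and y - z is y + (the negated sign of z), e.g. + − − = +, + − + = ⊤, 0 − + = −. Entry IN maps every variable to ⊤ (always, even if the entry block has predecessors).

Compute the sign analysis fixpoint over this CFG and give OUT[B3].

Fixpoint table:
  B0:   IN=(all ⊤)   OUT={a:+, b:+, f:+; rest ⊤}
  B1:   IN={a:+, b:+, f:+; rest ⊤}   OUT={a:+, b:+, f:+; rest ⊤}
  B2:   IN={a:+, b:+, f:+; rest ⊤}   OUT={a:+, b:+, f:+; rest ⊤}
  B3:   IN={a:+, b:+, f:+; rest ⊤}   OUT={a:+, b:+, f:+; rest ⊤}
  B4:   IN={a:+, b:+, f:+; rest ⊤}   OUT={b:+, f:+; rest ⊤}
  B5:   IN={b:+, f:+; rest ⊤}   OUT={b:+, f:+; rest ⊤}

Merge at B3: IN[B3] = OUT[B1] ⊔ OUT[B2] = {a: +, b: +, c: ⊤, d: ⊤, e: ⊤, f: +}
Applying B3's transfer function to that IN value gives OUT[B3] (row B3 above).

Answer: {a: +, b: +, c: ⊤, d: ⊤, e: ⊤, f: +}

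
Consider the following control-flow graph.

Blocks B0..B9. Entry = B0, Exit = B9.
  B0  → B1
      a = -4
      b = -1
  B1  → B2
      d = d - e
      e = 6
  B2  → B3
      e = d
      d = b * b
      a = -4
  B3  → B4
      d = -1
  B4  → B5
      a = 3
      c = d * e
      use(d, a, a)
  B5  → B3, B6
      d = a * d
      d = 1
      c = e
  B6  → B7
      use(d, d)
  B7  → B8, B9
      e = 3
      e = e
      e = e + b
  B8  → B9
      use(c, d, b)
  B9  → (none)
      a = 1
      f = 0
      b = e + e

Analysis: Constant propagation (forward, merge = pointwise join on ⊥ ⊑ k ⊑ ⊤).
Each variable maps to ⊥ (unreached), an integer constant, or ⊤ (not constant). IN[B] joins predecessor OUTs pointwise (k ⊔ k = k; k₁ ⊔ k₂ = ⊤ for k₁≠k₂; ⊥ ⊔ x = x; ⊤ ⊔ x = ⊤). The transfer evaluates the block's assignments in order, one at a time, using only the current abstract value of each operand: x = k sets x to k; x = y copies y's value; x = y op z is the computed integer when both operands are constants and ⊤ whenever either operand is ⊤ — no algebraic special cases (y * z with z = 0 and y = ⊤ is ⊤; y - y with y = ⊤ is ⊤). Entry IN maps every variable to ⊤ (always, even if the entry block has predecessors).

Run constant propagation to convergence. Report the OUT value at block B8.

Fixpoint table:
  B0:   IN=(all ⊤)   OUT={a:-4, b:-1; rest ⊤}
  B1:   IN={a:-4, b:-1; rest ⊤}   OUT={a:-4, b:-1, e:6; rest ⊤}
  B2:   IN={a:-4, b:-1, e:6; rest ⊤}   OUT={a:-4, b:-1, d:1; rest ⊤}
  B3:   IN={b:-1, d:1; rest ⊤}   OUT={b:-1, d:-1; rest ⊤}
  B4:   IN={b:-1, d:-1; rest ⊤}   OUT={a:3, b:-1, d:-1; rest ⊤}
  B5:   IN={a:3, b:-1, d:-1; rest ⊤}   OUT={a:3, b:-1, d:1; rest ⊤}
  B6:   IN={a:3, b:-1, d:1; rest ⊤}   OUT={a:3, b:-1, d:1; rest ⊤}
  B7:   IN={a:3, b:-1, d:1; rest ⊤}   OUT={a:3, b:-1, d:1, e:2; rest ⊤}
  B8:   IN={a:3, b:-1, d:1, e:2; rest ⊤}   OUT={a:3, b:-1, d:1, e:2; rest ⊤}
  B9:   IN={a:3, b:-1, d:1, e:2; rest ⊤}   OUT={a:1, b:4, d:1, e:2, f:0; rest ⊤}

Merge at B8: IN[B8] = OUT[B7] = {a: 3, b: -1, c: ⊤, d: 1, e: 2, f: ⊤}
Applying B8's transfer function to that IN value gives OUT[B8] (row B8 above).

Answer: {a: 3, b: -1, c: ⊤, d: 1, e: 2, f: ⊤}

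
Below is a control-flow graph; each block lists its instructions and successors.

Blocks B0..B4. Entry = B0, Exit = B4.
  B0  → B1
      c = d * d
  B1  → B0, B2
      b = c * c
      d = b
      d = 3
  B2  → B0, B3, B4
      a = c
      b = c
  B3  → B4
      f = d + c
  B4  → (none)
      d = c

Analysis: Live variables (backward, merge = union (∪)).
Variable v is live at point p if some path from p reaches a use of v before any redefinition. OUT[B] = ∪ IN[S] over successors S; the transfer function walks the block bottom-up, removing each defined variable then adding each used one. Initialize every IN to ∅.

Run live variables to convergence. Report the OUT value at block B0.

Answer: {c}

Trace:
Converged values:
  B0:  IN={d}  OUT={c}
  B1:  IN={c}  OUT={c, d}
  B2:  IN={c, d}  OUT={c, d}
  B3:  IN={c, d}  OUT={c}
  B4:  IN={c}  OUT={}

Merge at B0: OUT[B0] = IN[B1] = {c}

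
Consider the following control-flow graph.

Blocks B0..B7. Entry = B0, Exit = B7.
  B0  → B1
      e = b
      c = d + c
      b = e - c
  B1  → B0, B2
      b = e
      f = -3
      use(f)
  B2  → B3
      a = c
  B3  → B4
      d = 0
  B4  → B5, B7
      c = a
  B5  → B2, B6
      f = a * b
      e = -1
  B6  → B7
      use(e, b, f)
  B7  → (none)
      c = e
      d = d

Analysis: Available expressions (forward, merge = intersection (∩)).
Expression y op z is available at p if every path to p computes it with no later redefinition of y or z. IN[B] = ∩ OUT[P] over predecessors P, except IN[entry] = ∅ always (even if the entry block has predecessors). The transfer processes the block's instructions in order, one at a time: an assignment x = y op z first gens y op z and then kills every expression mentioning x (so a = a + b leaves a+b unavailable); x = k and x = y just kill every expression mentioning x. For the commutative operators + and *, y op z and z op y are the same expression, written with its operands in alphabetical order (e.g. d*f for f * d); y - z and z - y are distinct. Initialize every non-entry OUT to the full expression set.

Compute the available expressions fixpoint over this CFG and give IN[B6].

Answer: {a*b}

Derivation:
Fixpoint table:
  B0: | IN={} | OUT={e-c}
  B1: | IN={e-c} | OUT={e-c}
  B2: | IN={} | OUT={}
  B3: | IN={} | OUT={}
  B4: | IN={} | OUT={}
  B5: | IN={} | OUT={a*b}
  B6: | IN={a*b} | OUT={a*b}
  B7: | IN={} | OUT={}

Merge at B6: IN[B6] = OUT[B5] = {a*b}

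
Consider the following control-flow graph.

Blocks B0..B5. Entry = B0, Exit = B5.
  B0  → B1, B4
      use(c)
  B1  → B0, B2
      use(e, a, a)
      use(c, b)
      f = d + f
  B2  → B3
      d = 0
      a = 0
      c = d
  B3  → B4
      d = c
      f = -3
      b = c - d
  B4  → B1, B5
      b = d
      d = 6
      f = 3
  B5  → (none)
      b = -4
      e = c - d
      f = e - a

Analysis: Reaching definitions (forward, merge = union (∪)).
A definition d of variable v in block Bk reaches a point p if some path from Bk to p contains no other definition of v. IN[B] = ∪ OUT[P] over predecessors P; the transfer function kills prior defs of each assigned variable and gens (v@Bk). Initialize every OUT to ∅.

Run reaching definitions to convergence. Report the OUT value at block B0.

Answer: {a@B2, b@B4, c@B2, d@B4, f@B1}

Derivation:
Per-block solution:
  B0: | IN={a@B2, b@B4, c@B2, d@B4, f@B1} | OUT={a@B2, b@B4, c@B2, d@B4, f@B1}
  B1: | IN={a@B2, b@B4, c@B2, d@B4, f@B1, f@B4} | OUT={a@B2, b@B4, c@B2, d@B4, f@B1}
  B2: | IN={a@B2, b@B4, c@B2, d@B4, f@B1} | OUT={a@B2, b@B4, c@B2, d@B2, f@B1}
  B3: | IN={a@B2, b@B4, c@B2, d@B2, f@B1} | OUT={a@B2, b@B3, c@B2, d@B3, f@B3}
  B4: | IN={a@B2, b@B3, b@B4, c@B2, d@B3, d@B4, f@B1, f@B3} | OUT={a@B2, b@B4, c@B2, d@B4, f@B4}
  B5: | IN={a@B2, b@B4, c@B2, d@B4, f@B4} | OUT={a@B2, b@B5, c@B2, d@B4, e@B5, f@B5}

Merge at B0 (entry node, so the boundary value {} is joined with the incoming edge(s)): IN[B0] = {} ⊔ OUT[B1] = {a@B2, b@B4, c@B2, d@B4, f@B1}
Applying B0's transfer function to that IN value gives OUT[B0] (row B0 above).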